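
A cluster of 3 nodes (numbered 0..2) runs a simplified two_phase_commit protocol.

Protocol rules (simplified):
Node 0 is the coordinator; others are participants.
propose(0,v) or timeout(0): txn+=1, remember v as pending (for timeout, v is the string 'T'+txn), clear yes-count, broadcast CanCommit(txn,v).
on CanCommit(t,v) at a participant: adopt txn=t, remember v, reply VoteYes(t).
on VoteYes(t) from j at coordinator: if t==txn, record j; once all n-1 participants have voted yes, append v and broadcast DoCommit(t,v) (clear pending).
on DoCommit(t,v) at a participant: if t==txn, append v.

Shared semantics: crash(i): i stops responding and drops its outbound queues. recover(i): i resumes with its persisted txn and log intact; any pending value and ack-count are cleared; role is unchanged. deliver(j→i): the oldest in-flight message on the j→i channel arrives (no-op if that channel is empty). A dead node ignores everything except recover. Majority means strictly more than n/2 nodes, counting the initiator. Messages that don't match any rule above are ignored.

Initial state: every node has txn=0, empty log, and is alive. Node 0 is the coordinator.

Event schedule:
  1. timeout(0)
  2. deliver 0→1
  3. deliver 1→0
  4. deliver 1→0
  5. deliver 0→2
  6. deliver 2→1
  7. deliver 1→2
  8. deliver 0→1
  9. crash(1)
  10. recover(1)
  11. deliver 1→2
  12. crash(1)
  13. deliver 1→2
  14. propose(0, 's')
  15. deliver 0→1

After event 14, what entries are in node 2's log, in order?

empty

e1 timeout(0): 0[coor,t=1,-]
e2 deliver 0→1: 1[part,t=1,-]
e3 deliver 1→0: ·
e4 deliver 1→0: ·
e5 deliver 0→2: 2[part,t=1,-]
e6 deliver 2→1: ·
e7 deliver 1→2: ·
e8 deliver 0→1: ·
e9 crash(1): 1[✗part,t=1,-]
e10 recover(1): 1[part,t=1,-]
e11 deliver 1→2: ·
e12 crash(1): 1[✗part,t=1,-]
e13 deliver 1→2: ·
e14 propose(0,'s'): 0[coor,t=2,-]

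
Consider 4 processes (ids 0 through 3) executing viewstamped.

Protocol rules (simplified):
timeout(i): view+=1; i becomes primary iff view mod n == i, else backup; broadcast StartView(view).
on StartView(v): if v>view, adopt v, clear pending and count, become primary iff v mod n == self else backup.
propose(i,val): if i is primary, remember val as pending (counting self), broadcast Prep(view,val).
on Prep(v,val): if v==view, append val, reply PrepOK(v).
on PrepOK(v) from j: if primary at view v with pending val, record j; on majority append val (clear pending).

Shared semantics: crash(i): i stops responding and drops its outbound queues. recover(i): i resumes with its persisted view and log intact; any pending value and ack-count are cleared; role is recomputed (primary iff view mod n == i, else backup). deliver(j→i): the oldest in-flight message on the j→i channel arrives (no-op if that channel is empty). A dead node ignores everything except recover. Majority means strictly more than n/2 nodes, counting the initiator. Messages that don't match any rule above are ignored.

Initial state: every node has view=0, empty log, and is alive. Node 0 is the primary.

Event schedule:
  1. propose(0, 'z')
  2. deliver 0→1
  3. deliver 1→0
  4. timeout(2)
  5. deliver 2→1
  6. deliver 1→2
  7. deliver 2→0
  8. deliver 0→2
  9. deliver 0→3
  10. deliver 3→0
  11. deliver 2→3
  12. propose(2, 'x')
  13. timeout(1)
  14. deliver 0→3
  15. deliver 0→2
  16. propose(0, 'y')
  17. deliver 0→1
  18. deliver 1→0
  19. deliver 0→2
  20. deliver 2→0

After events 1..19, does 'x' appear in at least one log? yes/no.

1. propose(0,'z'):  nop
2. deliver 0→1:  <1:back v0 z>
3. deliver 1→0:  nop
4. timeout(2):  <2:back v1 ->
5. deliver 2→1:  <1:prim v1 z>
6. deliver 1→2:  nop
7. deliver 2→0:  <0:back v1 ->
8. deliver 0→2:  nop
9. deliver 0→3:  <3:back v0 z>
10. deliver 3→0:  nop
11. deliver 2→3:  <3:back v1 z>
12. propose(2,'x'):  nop
13. timeout(1):  <1:back v2 z>
14. deliver 0→3:  nop
15. deliver 0→2:  nop
16. propose(0,'y'):  nop
17. deliver 0→1:  nop
18. deliver 1→0:  <0:back v2 ->
19. deliver 0→2:  nop

no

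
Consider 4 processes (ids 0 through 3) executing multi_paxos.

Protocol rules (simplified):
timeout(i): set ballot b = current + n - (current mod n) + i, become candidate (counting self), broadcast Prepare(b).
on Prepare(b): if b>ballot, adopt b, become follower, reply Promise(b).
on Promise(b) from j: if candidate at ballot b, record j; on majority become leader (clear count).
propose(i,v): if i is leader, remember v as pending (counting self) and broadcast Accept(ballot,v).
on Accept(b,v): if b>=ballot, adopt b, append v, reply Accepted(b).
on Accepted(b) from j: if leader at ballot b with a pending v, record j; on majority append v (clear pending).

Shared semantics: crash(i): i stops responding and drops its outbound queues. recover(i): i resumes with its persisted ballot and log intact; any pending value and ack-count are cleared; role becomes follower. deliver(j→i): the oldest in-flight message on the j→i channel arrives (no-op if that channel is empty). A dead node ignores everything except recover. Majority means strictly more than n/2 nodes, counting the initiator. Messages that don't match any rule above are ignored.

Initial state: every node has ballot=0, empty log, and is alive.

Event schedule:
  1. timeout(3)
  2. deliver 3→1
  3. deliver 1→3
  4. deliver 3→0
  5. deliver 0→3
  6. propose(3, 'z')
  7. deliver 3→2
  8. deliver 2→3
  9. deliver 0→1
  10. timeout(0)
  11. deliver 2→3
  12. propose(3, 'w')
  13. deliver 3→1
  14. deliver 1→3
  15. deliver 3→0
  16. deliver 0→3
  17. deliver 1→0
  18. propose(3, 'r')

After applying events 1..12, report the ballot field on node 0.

step 1 timeout(3): 3={cand,b=7,log=-}
step 2 deliver 3→1: 1={foll,b=7,log=-}
step 3 deliver 1→3: —
step 4 deliver 3→0: 0={foll,b=7,log=-}
step 5 deliver 0→3: 3={lead,b=7,log=-}
step 6 propose(3,'z'): —
step 7 deliver 3→2: 2={foll,b=7,log=-}
step 8 deliver 2→3: —
step 9 deliver 0→1: —
step 10 timeout(0): 0={cand,b=8,log=-}
step 11 deliver 2→3: —
step 12 propose(3,'w'): —

8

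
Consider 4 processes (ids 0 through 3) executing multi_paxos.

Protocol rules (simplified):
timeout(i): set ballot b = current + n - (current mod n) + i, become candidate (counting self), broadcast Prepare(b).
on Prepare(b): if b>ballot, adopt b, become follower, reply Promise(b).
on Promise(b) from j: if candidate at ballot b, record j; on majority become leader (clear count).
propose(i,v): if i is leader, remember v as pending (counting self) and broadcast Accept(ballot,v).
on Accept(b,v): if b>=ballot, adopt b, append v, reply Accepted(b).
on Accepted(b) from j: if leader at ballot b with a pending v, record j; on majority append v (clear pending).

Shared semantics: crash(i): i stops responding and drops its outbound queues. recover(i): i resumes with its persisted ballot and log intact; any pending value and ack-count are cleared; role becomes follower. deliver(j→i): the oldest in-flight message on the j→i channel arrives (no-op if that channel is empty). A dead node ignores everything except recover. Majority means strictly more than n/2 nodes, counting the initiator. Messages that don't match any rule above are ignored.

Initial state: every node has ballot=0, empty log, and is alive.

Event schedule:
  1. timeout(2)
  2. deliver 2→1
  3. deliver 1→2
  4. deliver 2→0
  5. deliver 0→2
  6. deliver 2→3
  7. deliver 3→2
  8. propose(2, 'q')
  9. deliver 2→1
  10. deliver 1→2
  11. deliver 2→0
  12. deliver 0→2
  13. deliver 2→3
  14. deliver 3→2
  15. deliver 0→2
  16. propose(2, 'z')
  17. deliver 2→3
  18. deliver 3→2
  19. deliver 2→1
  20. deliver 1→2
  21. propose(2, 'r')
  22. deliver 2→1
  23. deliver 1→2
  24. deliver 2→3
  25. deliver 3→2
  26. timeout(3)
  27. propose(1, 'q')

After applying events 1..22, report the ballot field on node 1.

e1 timeout(2): 2[cand,b=6,-]
e2 deliver 2→1: 1[foll,b=6,-]
e3 deliver 1→2: ·
e4 deliver 2→0: 0[foll,b=6,-]
e5 deliver 0→2: 2[lead,b=6,-]
e6 deliver 2→3: 3[foll,b=6,-]
e7 deliver 3→2: ·
e8 propose(2,'q'): ·
e9 deliver 2→1: 1[foll,b=6,q]
e10 deliver 1→2: ·
e11 deliver 2→0: 0[foll,b=6,q]
e12 deliver 0→2: 2[lead,b=6,q]
e13 deliver 2→3: 3[foll,b=6,q]
e14 deliver 3→2: ·
e15 deliver 0→2: ·
e16 propose(2,'z'): ·
e17 deliver 2→3: 3[foll,b=6,q,z]
e18 deliver 3→2: ·
e19 deliver 2→1: 1[foll,b=6,q,z]
e20 deliver 1→2: 2[lead,b=6,q,z]
e21 propose(2,'r'): ·
e22 deliver 2→1: 1[foll,b=6,q,z,r]

6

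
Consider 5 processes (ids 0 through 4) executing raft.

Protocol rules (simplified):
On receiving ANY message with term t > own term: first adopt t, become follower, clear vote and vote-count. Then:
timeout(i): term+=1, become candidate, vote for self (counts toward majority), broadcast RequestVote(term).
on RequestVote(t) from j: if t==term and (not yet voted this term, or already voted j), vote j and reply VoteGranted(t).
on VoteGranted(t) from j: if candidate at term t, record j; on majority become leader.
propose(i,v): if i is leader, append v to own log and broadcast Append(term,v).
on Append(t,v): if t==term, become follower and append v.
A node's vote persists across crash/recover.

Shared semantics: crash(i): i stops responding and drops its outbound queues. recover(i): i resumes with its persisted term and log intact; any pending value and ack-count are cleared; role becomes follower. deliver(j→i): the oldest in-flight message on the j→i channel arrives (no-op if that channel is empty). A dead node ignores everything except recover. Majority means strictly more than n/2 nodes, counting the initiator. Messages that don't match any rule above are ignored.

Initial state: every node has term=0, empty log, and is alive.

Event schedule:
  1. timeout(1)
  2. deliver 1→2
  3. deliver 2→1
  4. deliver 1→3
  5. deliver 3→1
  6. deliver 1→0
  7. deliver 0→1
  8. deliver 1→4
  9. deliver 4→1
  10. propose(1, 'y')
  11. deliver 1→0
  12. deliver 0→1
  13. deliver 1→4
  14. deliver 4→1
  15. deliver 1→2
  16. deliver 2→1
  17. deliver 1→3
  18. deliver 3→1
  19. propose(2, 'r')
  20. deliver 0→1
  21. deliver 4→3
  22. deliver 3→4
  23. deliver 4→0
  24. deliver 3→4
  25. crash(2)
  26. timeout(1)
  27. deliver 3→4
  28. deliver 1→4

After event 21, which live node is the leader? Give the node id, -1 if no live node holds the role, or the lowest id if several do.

1

after 1 — timeout(1): n1:cand/t1/[-]
after 2 — deliver 1→2: n2:foll/t1/[-]
after 3 — deliver 2→1: ·
after 4 — deliver 1→3: n3:foll/t1/[-]
after 5 — deliver 3→1: n1:lead/t1/[-]
after 6 — deliver 1→0: n0:foll/t1/[-]
after 7 — deliver 0→1: ·
after 8 — deliver 1→4: n4:foll/t1/[-]
after 9 — deliver 4→1: ·
after 10 — propose(1,'y'): n1:lead/t1/[y]
after 11 — deliver 1→0: n0:foll/t1/[y]
after 12 — deliver 0→1: ·
after 13 — deliver 1→4: n4:foll/t1/[y]
after 14 — deliver 4→1: ·
after 15 — deliver 1→2: n2:foll/t1/[y]
after 16 — deliver 2→1: ·
after 17 — deliver 1→3: n3:foll/t1/[y]
after 18 — deliver 3→1: ·
after 19 — propose(2,'r'): ·
after 20 — deliver 0→1: ·
after 21 — deliver 4→3: ·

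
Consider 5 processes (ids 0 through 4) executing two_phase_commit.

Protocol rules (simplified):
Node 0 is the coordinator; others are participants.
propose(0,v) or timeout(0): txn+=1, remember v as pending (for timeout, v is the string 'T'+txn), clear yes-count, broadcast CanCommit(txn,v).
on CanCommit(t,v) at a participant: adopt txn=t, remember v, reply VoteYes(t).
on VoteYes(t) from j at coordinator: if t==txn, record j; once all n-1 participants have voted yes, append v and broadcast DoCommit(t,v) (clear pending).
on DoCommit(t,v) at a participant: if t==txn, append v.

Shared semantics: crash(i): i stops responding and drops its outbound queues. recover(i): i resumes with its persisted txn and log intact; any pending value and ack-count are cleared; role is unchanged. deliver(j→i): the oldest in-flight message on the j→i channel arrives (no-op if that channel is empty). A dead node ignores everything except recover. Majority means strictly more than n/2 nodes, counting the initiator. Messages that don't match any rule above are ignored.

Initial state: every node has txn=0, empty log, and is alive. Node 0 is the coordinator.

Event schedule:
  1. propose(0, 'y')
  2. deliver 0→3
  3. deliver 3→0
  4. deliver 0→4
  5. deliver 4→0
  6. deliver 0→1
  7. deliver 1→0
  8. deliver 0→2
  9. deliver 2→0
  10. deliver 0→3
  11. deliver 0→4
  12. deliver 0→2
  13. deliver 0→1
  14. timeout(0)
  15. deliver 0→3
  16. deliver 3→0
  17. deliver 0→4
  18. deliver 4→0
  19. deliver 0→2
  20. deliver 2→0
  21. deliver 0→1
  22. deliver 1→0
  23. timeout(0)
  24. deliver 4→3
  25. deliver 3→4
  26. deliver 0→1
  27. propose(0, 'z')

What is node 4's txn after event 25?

1. propose(0,'y'):  <0:coor t1 ->
2. deliver 0→3:  <3:part t1 ->
3. deliver 3→0:  nop
4. deliver 0→4:  <4:part t1 ->
5. deliver 4→0:  nop
6. deliver 0→1:  <1:part t1 ->
7. deliver 1→0:  nop
8. deliver 0→2:  <2:part t1 ->
9. deliver 2→0:  <0:coor t1 y>
10. deliver 0→3:  <3:part t1 y>
11. deliver 0→4:  <4:part t1 y>
12. deliver 0→2:  <2:part t1 y>
13. deliver 0→1:  <1:part t1 y>
14. timeout(0):  <0:coor t2 y>
15. deliver 0→3:  <3:part t2 y>
16. deliver 3→0:  nop
17. deliver 0→4:  <4:part t2 y>
18. deliver 4→0:  nop
19. deliver 0→2:  <2:part t2 y>
20. deliver 2→0:  nop
21. deliver 0→1:  <1:part t2 y>
22. deliver 1→0:  <0:coor t2 y,T2>
23. timeout(0):  <0:coor t3 y,T2>
24. deliver 4→3:  nop
25. deliver 3→4:  nop

2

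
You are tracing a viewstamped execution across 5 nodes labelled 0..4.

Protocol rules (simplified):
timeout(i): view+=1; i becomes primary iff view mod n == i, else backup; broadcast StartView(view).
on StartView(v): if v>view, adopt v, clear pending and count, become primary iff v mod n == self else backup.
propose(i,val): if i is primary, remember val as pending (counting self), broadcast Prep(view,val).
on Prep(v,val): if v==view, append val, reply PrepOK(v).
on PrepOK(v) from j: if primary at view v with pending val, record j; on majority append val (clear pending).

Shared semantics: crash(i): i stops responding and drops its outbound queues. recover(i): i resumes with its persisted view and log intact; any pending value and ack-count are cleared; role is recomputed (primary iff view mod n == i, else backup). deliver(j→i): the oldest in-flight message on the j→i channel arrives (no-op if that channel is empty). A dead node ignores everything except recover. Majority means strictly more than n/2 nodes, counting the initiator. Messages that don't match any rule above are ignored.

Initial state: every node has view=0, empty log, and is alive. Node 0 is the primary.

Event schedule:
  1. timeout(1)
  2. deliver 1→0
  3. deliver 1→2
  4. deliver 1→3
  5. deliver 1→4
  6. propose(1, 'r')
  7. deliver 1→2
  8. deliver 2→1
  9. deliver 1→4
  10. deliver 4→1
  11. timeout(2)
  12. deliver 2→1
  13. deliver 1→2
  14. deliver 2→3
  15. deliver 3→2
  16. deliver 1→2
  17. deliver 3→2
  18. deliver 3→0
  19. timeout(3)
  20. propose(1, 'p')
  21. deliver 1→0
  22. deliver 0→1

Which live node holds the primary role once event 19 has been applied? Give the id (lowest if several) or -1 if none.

2

e1 timeout(1): 1[prim,v=1,-]
e2 deliver 1→0: 0[back,v=1,-]
e3 deliver 1→2: 2[back,v=1,-]
e4 deliver 1→3: 3[back,v=1,-]
e5 deliver 1→4: 4[back,v=1,-]
e6 propose(1,'r'): ·
e7 deliver 1→2: 2[back,v=1,r]
e8 deliver 2→1: ·
e9 deliver 1→4: 4[back,v=1,r]
e10 deliver 4→1: 1[prim,v=1,r]
e11 timeout(2): 2[prim,v=2,r]
e12 deliver 2→1: 1[back,v=2,r]
e13 deliver 1→2: ·
e14 deliver 2→3: 3[back,v=2,-]
e15 deliver 3→2: ·
e16 deliver 1→2: ·
e17 deliver 3→2: ·
e18 deliver 3→0: ·
e19 timeout(3): 3[prim,v=3,-]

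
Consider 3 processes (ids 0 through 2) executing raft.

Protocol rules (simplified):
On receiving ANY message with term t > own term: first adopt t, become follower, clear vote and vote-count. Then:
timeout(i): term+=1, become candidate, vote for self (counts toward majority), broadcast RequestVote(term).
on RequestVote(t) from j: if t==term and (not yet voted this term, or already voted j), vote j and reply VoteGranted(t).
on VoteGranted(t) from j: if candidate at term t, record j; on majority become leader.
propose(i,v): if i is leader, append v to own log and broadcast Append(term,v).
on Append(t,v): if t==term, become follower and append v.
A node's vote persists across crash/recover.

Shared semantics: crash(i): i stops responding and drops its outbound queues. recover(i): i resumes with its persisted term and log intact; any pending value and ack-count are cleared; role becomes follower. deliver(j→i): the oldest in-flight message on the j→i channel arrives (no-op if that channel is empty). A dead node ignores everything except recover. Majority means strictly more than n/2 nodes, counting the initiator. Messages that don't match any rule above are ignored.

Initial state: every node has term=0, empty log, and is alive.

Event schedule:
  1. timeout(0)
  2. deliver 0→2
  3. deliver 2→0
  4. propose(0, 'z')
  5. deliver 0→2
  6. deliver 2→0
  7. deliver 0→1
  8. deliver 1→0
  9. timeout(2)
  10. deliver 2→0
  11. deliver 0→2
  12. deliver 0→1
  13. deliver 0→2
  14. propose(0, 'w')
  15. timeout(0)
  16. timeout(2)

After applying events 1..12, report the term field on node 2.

e1 timeout(0): 0[cand,t=1,-]
e2 deliver 0→2: 2[foll,t=1,-]
e3 deliver 2→0: 0[lead,t=1,-]
e4 propose(0,'z'): 0[lead,t=1,z]
e5 deliver 0→2: 2[foll,t=1,z]
e6 deliver 2→0: ·
e7 deliver 0→1: 1[foll,t=1,-]
e8 deliver 1→0: ·
e9 timeout(2): 2[cand,t=2,z]
e10 deliver 2→0: 0[foll,t=2,z]
e11 deliver 0→2: 2[lead,t=2,z]
e12 deliver 0→1: 1[foll,t=1,z]

2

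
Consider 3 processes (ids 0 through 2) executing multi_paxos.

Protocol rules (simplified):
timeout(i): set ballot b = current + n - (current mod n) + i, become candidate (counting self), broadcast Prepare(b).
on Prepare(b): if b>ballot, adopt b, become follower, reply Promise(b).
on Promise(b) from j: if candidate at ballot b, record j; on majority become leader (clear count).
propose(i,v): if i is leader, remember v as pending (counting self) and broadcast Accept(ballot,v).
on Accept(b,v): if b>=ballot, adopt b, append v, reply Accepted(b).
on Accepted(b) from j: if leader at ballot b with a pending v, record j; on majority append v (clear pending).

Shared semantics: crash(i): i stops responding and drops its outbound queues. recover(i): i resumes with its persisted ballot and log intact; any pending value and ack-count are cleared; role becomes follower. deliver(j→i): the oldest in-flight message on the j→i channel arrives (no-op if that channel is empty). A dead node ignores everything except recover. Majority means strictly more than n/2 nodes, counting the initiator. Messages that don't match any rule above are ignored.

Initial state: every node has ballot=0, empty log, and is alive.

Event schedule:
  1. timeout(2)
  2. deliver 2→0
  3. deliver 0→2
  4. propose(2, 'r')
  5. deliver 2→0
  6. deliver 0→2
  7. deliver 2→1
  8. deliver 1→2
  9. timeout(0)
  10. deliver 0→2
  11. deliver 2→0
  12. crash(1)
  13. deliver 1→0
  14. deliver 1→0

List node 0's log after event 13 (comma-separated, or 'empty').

r

e1 timeout(2): 2[cand,b=5,-]
e2 deliver 2→0: 0[foll,b=5,-]
e3 deliver 0→2: 2[lead,b=5,-]
e4 propose(2,'r'): ·
e5 deliver 2→0: 0[foll,b=5,r]
e6 deliver 0→2: 2[lead,b=5,r]
e7 deliver 2→1: 1[foll,b=5,-]
e8 deliver 1→2: ·
e9 timeout(0): 0[cand,b=6,r]
e10 deliver 0→2: 2[foll,b=6,r]
e11 deliver 2→0: 0[lead,b=6,r]
e12 crash(1): 1[✗foll,b=5,-]
e13 deliver 1→0: ·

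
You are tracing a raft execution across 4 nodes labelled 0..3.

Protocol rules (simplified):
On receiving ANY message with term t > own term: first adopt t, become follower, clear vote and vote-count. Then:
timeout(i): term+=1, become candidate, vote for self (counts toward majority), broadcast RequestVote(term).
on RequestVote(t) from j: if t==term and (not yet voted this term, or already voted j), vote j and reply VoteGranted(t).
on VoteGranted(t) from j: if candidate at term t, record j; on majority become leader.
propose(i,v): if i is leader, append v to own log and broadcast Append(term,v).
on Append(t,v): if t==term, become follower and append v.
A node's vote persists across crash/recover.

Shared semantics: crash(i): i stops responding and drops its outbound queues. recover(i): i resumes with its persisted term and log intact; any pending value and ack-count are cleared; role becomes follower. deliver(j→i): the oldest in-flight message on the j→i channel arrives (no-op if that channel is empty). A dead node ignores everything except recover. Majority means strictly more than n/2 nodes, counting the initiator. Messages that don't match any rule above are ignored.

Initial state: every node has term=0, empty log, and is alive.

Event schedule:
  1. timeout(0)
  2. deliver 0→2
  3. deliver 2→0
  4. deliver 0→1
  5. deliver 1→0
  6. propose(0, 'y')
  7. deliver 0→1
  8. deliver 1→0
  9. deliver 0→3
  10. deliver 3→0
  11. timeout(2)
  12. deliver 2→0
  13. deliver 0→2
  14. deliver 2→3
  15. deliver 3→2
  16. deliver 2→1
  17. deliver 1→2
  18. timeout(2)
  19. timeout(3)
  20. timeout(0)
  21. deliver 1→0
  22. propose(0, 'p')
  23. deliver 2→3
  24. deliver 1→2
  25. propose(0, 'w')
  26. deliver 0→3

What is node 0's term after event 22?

[1] timeout(0) → N0(cand t1 [-])
[2] deliver 0→2 → N2(foll t1 [-])
[3] deliver 2→0 → ∅
[4] deliver 0→1 → N1(foll t1 [-])
[5] deliver 1→0 → N0(lead t1 [-])
[6] propose(0,'y') → N0(lead t1 [y])
[7] deliver 0→1 → N1(foll t1 [y])
[8] deliver 1→0 → ∅
[9] deliver 0→3 → N3(foll t1 [-])
[10] deliver 3→0 → ∅
[11] timeout(2) → N2(cand t2 [-])
[12] deliver 2→0 → N0(foll t2 [y])
[13] deliver 0→2 → ∅
[14] deliver 2→3 → N3(foll t2 [-])
[15] deliver 3→2 → ∅
[16] deliver 2→1 → N1(foll t2 [y])
[17] deliver 1→2 → N2(lead t2 [-])
[18] timeout(2) → N2(cand t3 [-])
[19] timeout(3) → N3(cand t3 [-])
[20] timeout(0) → N0(cand t3 [y])
[21] deliver 1→0 → ∅
[22] propose(0,'p') → ∅

3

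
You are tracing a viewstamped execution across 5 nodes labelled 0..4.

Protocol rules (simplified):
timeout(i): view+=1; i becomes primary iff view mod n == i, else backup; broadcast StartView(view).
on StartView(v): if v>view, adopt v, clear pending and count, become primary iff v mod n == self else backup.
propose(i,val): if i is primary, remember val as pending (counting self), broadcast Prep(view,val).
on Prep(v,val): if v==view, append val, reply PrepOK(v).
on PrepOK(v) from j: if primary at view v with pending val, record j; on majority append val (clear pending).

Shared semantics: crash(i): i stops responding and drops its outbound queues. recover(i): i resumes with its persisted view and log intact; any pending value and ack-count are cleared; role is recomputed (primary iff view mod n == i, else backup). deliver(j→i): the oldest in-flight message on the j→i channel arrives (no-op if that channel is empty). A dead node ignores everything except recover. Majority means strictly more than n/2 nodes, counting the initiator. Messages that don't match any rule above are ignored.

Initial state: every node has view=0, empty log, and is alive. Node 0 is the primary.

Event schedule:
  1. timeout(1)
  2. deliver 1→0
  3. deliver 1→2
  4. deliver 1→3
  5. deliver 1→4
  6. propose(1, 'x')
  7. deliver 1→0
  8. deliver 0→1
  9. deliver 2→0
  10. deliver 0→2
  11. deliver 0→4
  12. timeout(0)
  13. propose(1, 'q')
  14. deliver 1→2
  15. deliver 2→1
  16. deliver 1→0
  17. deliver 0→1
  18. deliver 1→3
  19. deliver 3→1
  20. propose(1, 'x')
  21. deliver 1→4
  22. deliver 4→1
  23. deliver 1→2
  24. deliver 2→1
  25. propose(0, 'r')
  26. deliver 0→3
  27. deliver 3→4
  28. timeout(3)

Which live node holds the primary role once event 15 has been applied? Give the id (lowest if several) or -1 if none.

1

after 1 — timeout(1): n1:prim/v1/[-]
after 2 — deliver 1→0: n0:back/v1/[-]
after 3 — deliver 1→2: n2:back/v1/[-]
after 4 — deliver 1→3: n3:back/v1/[-]
after 5 — deliver 1→4: n4:back/v1/[-]
after 6 — propose(1,'x'): ·
after 7 — deliver 1→0: n0:back/v1/[x]
after 8 — deliver 0→1: ·
after 9 — deliver 2→0: ·
after 10 — deliver 0→2: ·
after 11 — deliver 0→4: ·
after 12 — timeout(0): n0:back/v2/[x]
after 13 — propose(1,'q'): ·
after 14 — deliver 1→2: n2:back/v1/[x]
after 15 — deliver 2→1: ·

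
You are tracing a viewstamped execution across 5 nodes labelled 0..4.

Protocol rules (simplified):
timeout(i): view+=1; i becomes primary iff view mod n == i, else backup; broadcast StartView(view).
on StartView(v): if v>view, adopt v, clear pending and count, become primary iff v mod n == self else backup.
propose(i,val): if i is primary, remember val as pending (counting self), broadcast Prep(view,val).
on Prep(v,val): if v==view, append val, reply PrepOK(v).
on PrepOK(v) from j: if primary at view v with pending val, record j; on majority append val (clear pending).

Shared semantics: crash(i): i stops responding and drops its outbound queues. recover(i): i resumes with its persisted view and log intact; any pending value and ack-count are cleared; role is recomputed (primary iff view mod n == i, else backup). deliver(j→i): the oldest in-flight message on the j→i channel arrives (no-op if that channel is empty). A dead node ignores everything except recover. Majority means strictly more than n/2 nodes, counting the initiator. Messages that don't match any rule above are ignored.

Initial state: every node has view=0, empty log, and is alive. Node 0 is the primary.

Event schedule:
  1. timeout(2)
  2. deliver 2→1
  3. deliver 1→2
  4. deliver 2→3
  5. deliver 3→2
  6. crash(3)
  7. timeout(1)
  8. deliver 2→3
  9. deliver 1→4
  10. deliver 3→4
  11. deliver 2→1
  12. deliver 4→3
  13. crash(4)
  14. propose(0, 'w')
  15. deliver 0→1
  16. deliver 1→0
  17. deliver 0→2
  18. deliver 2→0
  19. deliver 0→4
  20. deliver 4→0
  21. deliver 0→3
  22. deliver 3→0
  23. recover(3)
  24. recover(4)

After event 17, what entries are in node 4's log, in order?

after 1 — timeout(2): n2:back/v1/[-]
after 2 — deliver 2→1: n1:prim/v1/[-]
after 3 — deliver 1→2: ·
after 4 — deliver 2→3: n3:back/v1/[-]
after 5 — deliver 3→2: ·
after 6 — crash(3): n3:✗back/v1/[-]
after 7 — timeout(1): n1:back/v2/[-]
after 8 — deliver 2→3: ·
after 9 — deliver 1→4: n4:back/v2/[-]
after 10 — deliver 3→4: ·
after 11 — deliver 2→1: ·
after 12 — deliver 4→3: ·
after 13 — crash(4): n4:✗back/v2/[-]
after 14 — propose(0,'w'): ·
after 15 — deliver 0→1: ·
after 16 — deliver 1→0: n0:back/v2/[-]
after 17 — deliver 0→2: ·

empty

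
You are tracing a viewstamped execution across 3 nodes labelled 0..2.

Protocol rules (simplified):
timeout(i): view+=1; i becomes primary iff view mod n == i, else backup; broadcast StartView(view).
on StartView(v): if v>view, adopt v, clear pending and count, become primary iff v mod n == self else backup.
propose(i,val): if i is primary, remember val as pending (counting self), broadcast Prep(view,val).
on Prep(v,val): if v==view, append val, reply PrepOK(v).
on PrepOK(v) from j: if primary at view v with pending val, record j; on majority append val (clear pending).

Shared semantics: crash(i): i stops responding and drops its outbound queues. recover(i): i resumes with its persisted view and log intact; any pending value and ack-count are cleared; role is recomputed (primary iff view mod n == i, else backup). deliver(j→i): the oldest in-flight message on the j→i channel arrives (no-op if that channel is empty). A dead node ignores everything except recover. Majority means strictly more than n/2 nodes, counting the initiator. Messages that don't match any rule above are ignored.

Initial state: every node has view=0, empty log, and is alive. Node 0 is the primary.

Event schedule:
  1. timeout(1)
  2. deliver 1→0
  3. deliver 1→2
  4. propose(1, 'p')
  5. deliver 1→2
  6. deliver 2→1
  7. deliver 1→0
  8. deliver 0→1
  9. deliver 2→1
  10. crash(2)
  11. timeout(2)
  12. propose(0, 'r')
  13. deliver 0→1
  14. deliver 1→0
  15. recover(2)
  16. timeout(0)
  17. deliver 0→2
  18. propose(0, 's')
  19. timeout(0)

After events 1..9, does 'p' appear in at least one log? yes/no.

yes

e1 timeout(1): 1[prim,v=1,-]
e2 deliver 1→0: 0[back,v=1,-]
e3 deliver 1→2: 2[back,v=1,-]
e4 propose(1,'p'): ·
e5 deliver 1→2: 2[back,v=1,p]
e6 deliver 2→1: 1[prim,v=1,p]
e7 deliver 1→0: 0[back,v=1,p]
e8 deliver 0→1: ·
e9 deliver 2→1: ·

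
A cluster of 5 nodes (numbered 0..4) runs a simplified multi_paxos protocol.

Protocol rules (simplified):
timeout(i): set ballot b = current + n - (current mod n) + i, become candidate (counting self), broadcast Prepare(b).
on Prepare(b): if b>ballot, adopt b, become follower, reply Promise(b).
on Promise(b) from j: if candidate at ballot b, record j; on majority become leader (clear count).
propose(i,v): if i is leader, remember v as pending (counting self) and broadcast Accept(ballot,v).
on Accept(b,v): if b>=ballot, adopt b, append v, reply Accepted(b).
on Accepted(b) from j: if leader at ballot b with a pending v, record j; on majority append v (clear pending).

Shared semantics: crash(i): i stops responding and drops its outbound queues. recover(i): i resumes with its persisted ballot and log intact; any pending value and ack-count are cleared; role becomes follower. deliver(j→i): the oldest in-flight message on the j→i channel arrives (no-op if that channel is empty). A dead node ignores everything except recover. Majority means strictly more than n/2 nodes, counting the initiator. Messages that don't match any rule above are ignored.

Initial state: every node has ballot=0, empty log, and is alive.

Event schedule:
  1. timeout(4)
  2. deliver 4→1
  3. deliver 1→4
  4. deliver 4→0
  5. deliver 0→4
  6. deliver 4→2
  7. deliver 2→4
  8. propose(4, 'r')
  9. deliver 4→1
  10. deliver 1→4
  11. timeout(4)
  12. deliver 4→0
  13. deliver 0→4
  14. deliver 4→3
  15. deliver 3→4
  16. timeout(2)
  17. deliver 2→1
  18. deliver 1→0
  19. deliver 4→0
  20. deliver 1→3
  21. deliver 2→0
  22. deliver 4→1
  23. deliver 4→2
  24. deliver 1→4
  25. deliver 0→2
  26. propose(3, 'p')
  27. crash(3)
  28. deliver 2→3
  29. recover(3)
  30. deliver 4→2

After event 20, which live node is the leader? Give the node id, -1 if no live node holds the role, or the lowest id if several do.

-1

step 1 timeout(4): 4={cand,b=9,log=-}
step 2 deliver 4→1: 1={foll,b=9,log=-}
step 3 deliver 1→4: —
step 4 deliver 4→0: 0={foll,b=9,log=-}
step 5 deliver 0→4: 4={lead,b=9,log=-}
step 6 deliver 4→2: 2={foll,b=9,log=-}
step 7 deliver 2→4: —
step 8 propose(4,'r'): —
step 9 deliver 4→1: 1={foll,b=9,log=r}
step 10 deliver 1→4: —
step 11 timeout(4): 4={cand,b=14,log=-}
step 12 deliver 4→0: 0={foll,b=9,log=r}
step 13 deliver 0→4: —
step 14 deliver 4→3: 3={foll,b=9,log=-}
step 15 deliver 3→4: —
step 16 timeout(2): 2={cand,b=12,log=-}
step 17 deliver 2→1: 1={foll,b=12,log=r}
step 18 deliver 1→0: —
step 19 deliver 4→0: 0={foll,b=14,log=r}
step 20 deliver 1→3: —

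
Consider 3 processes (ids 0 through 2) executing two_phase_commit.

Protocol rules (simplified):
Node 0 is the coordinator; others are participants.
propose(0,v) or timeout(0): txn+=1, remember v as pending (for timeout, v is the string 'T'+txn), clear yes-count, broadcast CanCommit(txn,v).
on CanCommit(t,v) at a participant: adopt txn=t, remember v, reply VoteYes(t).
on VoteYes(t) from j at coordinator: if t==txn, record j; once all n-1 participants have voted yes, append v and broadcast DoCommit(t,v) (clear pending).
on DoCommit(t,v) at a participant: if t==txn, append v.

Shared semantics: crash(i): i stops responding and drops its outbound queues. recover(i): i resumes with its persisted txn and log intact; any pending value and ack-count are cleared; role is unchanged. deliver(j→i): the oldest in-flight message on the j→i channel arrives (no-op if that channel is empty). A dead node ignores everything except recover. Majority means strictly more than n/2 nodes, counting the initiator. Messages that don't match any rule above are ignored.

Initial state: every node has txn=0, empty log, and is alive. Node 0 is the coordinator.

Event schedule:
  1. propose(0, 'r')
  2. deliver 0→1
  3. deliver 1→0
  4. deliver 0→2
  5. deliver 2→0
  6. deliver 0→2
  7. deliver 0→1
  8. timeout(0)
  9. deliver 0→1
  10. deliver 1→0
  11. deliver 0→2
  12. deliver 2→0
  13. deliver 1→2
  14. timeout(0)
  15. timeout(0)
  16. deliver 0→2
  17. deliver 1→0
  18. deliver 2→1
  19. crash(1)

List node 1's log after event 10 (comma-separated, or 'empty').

r

step 1 propose(0,'r'): 0={coor,t=1,log=-}
step 2 deliver 0→1: 1={part,t=1,log=-}
step 3 deliver 1→0: —
step 4 deliver 0→2: 2={part,t=1,log=-}
step 5 deliver 2→0: 0={coor,t=1,log=r}
step 6 deliver 0→2: 2={part,t=1,log=r}
step 7 deliver 0→1: 1={part,t=1,log=r}
step 8 timeout(0): 0={coor,t=2,log=r}
step 9 deliver 0→1: 1={part,t=2,log=r}
step 10 deliver 1→0: —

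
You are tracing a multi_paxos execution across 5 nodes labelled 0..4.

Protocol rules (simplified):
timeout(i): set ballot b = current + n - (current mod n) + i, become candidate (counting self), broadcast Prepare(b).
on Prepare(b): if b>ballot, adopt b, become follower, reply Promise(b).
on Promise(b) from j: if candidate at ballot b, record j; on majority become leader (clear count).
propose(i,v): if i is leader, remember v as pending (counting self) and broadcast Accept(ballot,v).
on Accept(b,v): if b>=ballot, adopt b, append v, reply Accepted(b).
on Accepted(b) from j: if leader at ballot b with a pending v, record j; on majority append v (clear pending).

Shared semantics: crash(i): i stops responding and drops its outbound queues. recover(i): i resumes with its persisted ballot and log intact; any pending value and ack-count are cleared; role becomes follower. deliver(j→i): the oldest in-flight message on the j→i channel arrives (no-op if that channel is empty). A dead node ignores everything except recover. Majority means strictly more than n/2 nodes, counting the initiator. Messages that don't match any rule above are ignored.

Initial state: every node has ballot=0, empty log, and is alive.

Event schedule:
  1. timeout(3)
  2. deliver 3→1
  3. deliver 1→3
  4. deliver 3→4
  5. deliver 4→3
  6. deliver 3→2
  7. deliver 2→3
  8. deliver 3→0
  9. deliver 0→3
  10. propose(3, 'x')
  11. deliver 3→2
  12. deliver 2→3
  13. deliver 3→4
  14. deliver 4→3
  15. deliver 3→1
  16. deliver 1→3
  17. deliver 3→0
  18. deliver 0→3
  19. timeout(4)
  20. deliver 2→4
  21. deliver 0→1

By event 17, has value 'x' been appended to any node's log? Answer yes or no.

1. timeout(3):  <3:cand b8 ->
2. deliver 3→1:  <1:foll b8 ->
3. deliver 1→3:  nop
4. deliver 3→4:  <4:foll b8 ->
5. deliver 4→3:  <3:lead b8 ->
6. deliver 3→2:  <2:foll b8 ->
7. deliver 2→3:  nop
8. deliver 3→0:  <0:foll b8 ->
9. deliver 0→3:  nop
10. propose(3,'x'):  nop
11. deliver 3→2:  <2:foll b8 x>
12. deliver 2→3:  nop
13. deliver 3→4:  <4:foll b8 x>
14. deliver 4→3:  <3:lead b8 x>
15. deliver 3→1:  <1:foll b8 x>
16. deliver 1→3:  nop
17. deliver 3→0:  <0:foll b8 x>

yes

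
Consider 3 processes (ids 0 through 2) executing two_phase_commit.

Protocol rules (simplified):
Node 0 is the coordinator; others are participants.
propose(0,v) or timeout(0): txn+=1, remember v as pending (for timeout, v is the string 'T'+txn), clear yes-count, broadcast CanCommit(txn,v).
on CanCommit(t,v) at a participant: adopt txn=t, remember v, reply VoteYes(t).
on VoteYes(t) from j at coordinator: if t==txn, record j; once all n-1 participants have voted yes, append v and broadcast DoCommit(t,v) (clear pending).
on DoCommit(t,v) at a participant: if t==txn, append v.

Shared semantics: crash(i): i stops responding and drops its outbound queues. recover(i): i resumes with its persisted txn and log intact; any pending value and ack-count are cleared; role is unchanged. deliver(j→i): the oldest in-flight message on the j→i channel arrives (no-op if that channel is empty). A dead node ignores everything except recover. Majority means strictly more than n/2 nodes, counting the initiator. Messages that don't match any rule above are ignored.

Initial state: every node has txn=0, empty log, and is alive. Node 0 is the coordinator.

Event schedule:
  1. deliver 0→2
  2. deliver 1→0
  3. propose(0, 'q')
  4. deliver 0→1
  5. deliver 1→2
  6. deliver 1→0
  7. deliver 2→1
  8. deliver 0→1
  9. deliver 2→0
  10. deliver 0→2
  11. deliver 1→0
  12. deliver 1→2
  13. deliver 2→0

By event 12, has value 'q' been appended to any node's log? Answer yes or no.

after 1 — deliver 0→2: ·
after 2 — deliver 1→0: ·
after 3 — propose(0,'q'): n0:coor/t1/[-]
after 4 — deliver 0→1: n1:part/t1/[-]
after 5 — deliver 1→2: ·
after 6 — deliver 1→0: ·
after 7 — deliver 2→1: ·
after 8 — deliver 0→1: ·
after 9 — deliver 2→0: ·
after 10 — deliver 0→2: n2:part/t1/[-]
after 11 — deliver 1→0: ·
after 12 — deliver 1→2: ·

no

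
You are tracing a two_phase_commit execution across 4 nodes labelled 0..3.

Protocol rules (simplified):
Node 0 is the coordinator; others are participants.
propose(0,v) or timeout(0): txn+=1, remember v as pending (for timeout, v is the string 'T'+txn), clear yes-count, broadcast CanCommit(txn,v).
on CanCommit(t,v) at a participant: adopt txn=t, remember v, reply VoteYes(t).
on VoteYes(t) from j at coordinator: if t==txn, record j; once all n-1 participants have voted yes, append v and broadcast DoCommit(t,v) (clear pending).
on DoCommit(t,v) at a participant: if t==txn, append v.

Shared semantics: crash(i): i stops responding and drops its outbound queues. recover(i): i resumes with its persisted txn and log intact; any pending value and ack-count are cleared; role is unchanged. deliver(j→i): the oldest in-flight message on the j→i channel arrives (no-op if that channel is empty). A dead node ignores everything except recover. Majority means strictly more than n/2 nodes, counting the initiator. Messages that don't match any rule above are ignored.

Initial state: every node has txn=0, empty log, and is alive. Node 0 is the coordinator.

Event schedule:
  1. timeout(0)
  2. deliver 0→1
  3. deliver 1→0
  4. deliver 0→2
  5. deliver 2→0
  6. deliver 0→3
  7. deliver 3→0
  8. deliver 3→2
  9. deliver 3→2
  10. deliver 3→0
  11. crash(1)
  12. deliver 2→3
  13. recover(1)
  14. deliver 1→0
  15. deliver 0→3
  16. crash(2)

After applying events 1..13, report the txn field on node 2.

step 1 timeout(0): 0={coor,t=1,log=-}
step 2 deliver 0→1: 1={part,t=1,log=-}
step 3 deliver 1→0: —
step 4 deliver 0→2: 2={part,t=1,log=-}
step 5 deliver 2→0: —
step 6 deliver 0→3: 3={part,t=1,log=-}
step 7 deliver 3→0: 0={coor,t=1,log=T1}
step 8 deliver 3→2: —
step 9 deliver 3→2: —
step 10 deliver 3→0: —
step 11 crash(1): 1={✗part,t=1,log=-}
step 12 deliver 2→3: —
step 13 recover(1): 1={part,t=1,log=-}

1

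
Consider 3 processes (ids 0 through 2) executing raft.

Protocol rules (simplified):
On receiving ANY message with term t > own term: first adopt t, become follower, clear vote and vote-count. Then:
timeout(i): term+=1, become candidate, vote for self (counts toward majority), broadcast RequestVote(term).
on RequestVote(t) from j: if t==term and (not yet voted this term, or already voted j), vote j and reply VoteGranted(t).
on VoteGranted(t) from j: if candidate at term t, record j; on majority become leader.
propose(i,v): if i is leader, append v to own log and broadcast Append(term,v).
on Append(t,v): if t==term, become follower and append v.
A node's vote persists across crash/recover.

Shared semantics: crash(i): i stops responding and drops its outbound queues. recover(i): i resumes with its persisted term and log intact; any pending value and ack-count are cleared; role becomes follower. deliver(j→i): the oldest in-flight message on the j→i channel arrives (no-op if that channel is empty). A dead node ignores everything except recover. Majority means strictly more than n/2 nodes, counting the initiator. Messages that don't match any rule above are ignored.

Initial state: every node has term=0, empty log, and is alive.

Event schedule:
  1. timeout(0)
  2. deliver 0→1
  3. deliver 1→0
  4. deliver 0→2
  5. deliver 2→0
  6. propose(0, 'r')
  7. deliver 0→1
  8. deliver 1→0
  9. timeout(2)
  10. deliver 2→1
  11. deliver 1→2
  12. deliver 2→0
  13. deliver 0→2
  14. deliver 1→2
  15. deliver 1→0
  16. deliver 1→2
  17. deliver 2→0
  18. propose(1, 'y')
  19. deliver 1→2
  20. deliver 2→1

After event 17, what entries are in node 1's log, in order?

step 1 timeout(0): 0={cand,t=1,log=-}
step 2 deliver 0→1: 1={foll,t=1,log=-}
step 3 deliver 1→0: 0={lead,t=1,log=-}
step 4 deliver 0→2: 2={foll,t=1,log=-}
step 5 deliver 2→0: —
step 6 propose(0,'r'): 0={lead,t=1,log=r}
step 7 deliver 0→1: 1={foll,t=1,log=r}
step 8 deliver 1→0: —
step 9 timeout(2): 2={cand,t=2,log=-}
step 10 deliver 2→1: 1={foll,t=2,log=r}
step 11 deliver 1→2: 2={lead,t=2,log=-}
step 12 deliver 2→0: 0={foll,t=2,log=r}
step 13 deliver 0→2: —
step 14 deliver 1→2: —
step 15 deliver 1→0: —
step 16 deliver 1→2: —
step 17 deliver 2→0: —

r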